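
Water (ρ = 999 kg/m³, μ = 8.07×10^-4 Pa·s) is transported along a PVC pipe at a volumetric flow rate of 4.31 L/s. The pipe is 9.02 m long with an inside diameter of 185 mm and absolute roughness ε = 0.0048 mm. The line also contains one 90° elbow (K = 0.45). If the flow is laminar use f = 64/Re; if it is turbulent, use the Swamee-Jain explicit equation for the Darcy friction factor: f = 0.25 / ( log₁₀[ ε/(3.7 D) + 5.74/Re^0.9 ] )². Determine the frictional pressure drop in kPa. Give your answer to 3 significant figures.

Q = 4.31 L/s = 4.31/1000 = 0.00431 m³/s.
Cross-sectional area A = πD²/4 = π(0.185)²/4 = 0.02688 m²; mean velocity V = Q/A = 0.00431/0.02688 = 0.1603 m/s.
Reynolds number Re = ρVD/μ = 999 · 0.1603 · 0.185 / 0.000807 = 3.672e+04.
Re > 4000 → turbulent. Relative roughness ε/D = 4.8e-06/0.185 = 2.59e-05. Swamee-Jain: f = 0.25/(log₁₀[2.59e-05/3.7 + 5.74/3.672e+04^0.9])² = 0.25/(log₁₀[7.01e-06 + 0.000447])² = 0.25/(-3.343)² = 0.02237.
Total minor-loss coefficient ΣK = 1·0.45 = 0.45.
ΔP = [f·L/D + ΣK]·(ρV²/2) = [0.02237·9.02/0.185 + 0.45]·(999·0.1603²/2) = [1.091 + 0.45]·12.84 = 19.79 Pa.
ΔP = 19.79 Pa = 0.0198 kPa.

ΔP ≈ 0.0198 kPa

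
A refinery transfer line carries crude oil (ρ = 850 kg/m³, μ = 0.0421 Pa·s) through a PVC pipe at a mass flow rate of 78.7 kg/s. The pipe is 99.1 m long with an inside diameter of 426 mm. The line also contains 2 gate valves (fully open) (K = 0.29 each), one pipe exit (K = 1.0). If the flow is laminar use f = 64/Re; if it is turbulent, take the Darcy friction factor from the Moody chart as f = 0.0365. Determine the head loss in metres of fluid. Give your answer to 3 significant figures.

A = πD²/4 = π(0.426)²/4 = 0.1425 m²; mean velocity V = ṁ/(ρA) = 78.7/(850 · 0.1425) = 0.6496 m/s.
Reynolds number Re = ρVD/μ = 850 · 0.6496 · 0.426 / 0.0421 = 5587.
Re > 4000 → turbulent; use the Moody-chart value f = 0.0365.
Total minor-loss coefficient ΣK = 2·0.29 + 1·1 = 1.58.
ΔP = [f·L/D + ΣK]·(ρV²/2) = [0.0365·99.1/0.426 + 1.58]·(850·0.6496²/2) = [8.491 + 1.58]·179.3 = 1806 Pa.
Head loss h_f = ΔP/(ρg) = 1806/(850·9.81) = 0.217 m.

h_f ≈ 0.217 m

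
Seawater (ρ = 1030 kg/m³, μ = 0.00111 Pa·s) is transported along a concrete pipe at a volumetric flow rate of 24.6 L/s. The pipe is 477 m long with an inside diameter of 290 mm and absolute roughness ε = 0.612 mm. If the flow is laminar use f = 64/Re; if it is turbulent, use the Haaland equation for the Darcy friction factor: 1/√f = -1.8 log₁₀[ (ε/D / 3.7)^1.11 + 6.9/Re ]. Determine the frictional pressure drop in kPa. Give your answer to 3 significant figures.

Q = 24.6 L/s = 24.6/1000 = 0.0246 m³/s.
Cross-sectional area A = πD²/4 = π(0.29)²/4 = 0.06605 m²; mean velocity V = Q/A = 0.0246/0.06605 = 0.3724 m/s.
Reynolds number Re = ρVD/μ = 1030 · 0.3724 · 0.29 / 0.00111 = 1.002e+05.
Re > 4000 → turbulent. Relative roughness ε/D = 0.000612/0.29 = 0.00211. Haaland: 1/√f = -1.8 log₁₀[(0.00211/3.7)^1.11 + 6.9/1.002e+05] = -1.8 log₁₀[0.000251 + 6.88e-05] = 6.292, so f = 0.02526.
Darcy-Weisbach: ΔP = f(L/D)(ρV²/2) = 0.02526·(477/0.29)·(1030·0.3724²/2) = 0.02526·1645·71.43 = 2968 Pa.
ΔP = 2968 Pa = 2.97 kPa.

ΔP ≈ 2.97 kPa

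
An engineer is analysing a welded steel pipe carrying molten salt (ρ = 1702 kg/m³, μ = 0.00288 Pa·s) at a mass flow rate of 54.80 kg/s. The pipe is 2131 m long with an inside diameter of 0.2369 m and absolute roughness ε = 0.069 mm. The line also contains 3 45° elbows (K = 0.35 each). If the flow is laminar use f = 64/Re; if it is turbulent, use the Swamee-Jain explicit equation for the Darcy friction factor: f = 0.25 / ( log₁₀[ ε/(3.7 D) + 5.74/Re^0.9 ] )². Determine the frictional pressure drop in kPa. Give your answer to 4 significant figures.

ΔP ≈ 79.68 kPa

A = πD²/4 = π(0.2369)²/4 = 0.04408 m²; mean velocity V = ṁ/(ρA) = 54.8/(1702 · 0.04408) = 0.7305 m/s.
Reynolds number Re = ρVD/μ = 1702 · 0.7305 · 0.2369 / 0.00288 = 1.023e+05.
Re > 4000 → turbulent. Relative roughness ε/D = 6.9e-05/0.2369 = 0.000291. Swamee-Jain: f = 0.25/(log₁₀[0.000291/3.7 + 5.74/1.023e+05^0.9])² = 0.25/(log₁₀[7.87e-05 + 0.000178])² = 0.25/(-3.591)² = 0.01939.
Total minor-loss coefficient ΣK = 3·0.35 = 1.05.
ΔP = [f·L/D + ΣK]·(ρV²/2) = [0.01939·2131/0.2369 + 1.05]·(1702·0.7305²/2) = [174.4 + 1.05]·454.1 = 7.968e+04 Pa.
ΔP = 7.968e+04 Pa = 79.68 kPa.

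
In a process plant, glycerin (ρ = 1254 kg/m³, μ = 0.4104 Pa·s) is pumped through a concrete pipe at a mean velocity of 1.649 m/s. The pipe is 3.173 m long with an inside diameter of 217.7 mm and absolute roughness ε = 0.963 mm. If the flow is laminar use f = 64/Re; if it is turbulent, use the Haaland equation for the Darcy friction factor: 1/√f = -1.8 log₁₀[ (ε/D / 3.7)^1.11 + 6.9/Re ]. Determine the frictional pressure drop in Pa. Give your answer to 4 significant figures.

Reynolds number Re = ρVD/μ = 1254 · 1.649 · 0.2177 / 0.41 = 1097.
Re < 2300 → laminar flow, so f = 64/Re = 64/1097 = 0.05835 (the turbulent correlation is not needed).
Darcy-Weisbach: ΔP = f(L/D)(ρV²/2) = 0.05835·(3.173/0.2177)·(1254·1.649²/2) = 0.05835·14.58·1705 = 1450 Pa.

ΔP ≈ 1450 Pa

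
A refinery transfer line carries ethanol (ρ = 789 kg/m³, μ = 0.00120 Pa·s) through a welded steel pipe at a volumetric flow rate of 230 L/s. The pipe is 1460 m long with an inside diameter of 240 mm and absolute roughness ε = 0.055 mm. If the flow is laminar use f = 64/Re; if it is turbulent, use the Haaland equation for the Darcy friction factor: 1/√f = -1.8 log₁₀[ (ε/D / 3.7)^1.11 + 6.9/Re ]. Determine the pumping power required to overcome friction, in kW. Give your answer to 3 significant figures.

P ≈ 215 kW

Q = 230 L/s = 230/1000 = 0.23 m³/s.
Cross-sectional area A = πD²/4 = π(0.24)²/4 = 0.04524 m²; mean velocity V = Q/A = 0.23/0.04524 = 5.084 m/s.
Reynolds number Re = ρVD/μ = 789 · 5.084 · 0.24 / 0.0012 = 8.023e+05.
Re > 4000 → turbulent. Relative roughness ε/D = 5.5e-05/0.24 = 0.000229. Haaland: 1/√f = -1.8 log₁₀[(0.000229/3.7)^1.11 + 6.9/8.023e+05] = -1.8 log₁₀[2.13e-05 + 8.6e-06] = 8.143, so f = 0.01508.
Darcy-Weisbach: ΔP = f(L/D)(ρV²/2) = 0.01508·(1460/0.24)·(789·5.084²/2) = 0.01508·6083·1.02e+04 = 9.355e+05 Pa.
Pumping power P = QΔP = 0.23·9.355e+05 = 215200 W = 215 kW.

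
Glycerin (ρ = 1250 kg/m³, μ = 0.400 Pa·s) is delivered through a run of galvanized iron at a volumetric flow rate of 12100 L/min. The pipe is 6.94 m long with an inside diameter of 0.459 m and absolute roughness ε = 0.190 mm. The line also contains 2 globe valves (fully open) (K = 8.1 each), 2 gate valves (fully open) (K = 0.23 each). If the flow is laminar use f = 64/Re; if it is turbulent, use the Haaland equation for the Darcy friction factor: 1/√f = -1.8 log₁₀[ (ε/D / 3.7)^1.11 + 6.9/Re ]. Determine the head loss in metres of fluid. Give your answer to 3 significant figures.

h_f ≈ 1.30 m

Q = 12100 L/min = 12100/60000 = 0.2017 m³/s.
Cross-sectional area A = πD²/4 = π(0.459)²/4 = 0.1655 m²; mean velocity V = Q/A = 0.2017/0.1655 = 1.219 m/s.
Reynolds number Re = ρVD/μ = 1250 · 1.219 · 0.459 / 0.4 = 1748.
Re < 2300 → laminar flow, so f = 64/Re = 64/1748 = 0.03661 (the turbulent correlation is not needed).
Total minor-loss coefficient ΣK = 2·8.1 + 2·0.23 = 16.7.
ΔP = [f·L/D + ΣK]·(ρV²/2) = [0.03661·6.94/0.459 + 16.7]·(1250·1.219²/2) = [0.5535 + 16.7]·928.4 = 1.598e+04 Pa.
Head loss h_f = ΔP/(ρg) = 1.598e+04/(1250·9.81) = 1.30 m.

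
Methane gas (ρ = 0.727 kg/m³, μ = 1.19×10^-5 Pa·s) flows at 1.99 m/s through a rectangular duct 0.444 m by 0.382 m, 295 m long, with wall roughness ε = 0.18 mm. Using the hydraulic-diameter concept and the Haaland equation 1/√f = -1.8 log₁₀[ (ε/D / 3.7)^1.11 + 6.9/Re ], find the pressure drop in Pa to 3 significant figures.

ΔP ≈ 22.8 Pa

Hydraulic diameter D_h = 4A/P = 4·(0.444·0.382)/(2·(0.444+0.382)) = 0.6784/1.652 = 0.4107 m.
Re = ρVD_h/μ = 0.727·1.99·0.4107/1.19e-05 = 4.993e+04.
ε/D_h = 0.00018/0.4107 = 0.000438; Haaland gives 1/√f = -1.8 log₁₀[4.38e-05+0.000138] = 6.732, so f = 0.02207.
ΔP = f(L/D_h)(ρV²/2) = 0.02207·295/0.4107·1.439 = 22.82 Pa.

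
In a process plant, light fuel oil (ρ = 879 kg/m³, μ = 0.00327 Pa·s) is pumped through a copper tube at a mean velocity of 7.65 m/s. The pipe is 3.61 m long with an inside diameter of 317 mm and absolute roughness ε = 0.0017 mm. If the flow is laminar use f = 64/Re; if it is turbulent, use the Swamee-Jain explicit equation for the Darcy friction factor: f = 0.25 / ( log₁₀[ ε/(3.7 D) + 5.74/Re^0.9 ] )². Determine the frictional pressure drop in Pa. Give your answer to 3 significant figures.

Reynolds number Re = ρVD/μ = 879 · 7.65 · 0.317 / 0.00327 = 6.519e+05.
Re > 4000 → turbulent. Relative roughness ε/D = 1.7e-06/0.317 = 5.36e-06. Swamee-Jain: f = 0.25/(log₁₀[5.36e-06/3.7 + 5.74/6.519e+05^0.9])² = 0.25/(log₁₀[1.45e-06 + 3.36e-05])² = 0.25/(-4.455)² = 0.01259.
Darcy-Weisbach: ΔP = f(L/D)(ρV²/2) = 0.01259·(3.61/0.317)·(879·7.65²/2) = 0.01259·11.39·2.572e+04 = 3689 Pa.

ΔP ≈ 3690 Pa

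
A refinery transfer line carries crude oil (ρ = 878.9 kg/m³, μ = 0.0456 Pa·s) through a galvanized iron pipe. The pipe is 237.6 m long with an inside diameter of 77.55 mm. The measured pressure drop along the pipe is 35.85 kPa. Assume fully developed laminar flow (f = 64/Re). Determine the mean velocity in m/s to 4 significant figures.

V ≈ 0.6219 m/s

For laminar flow, f = 64/Re with Re = ρVD/μ, so Darcy-Weisbach reduces to ΔP = 32μLV/D². Solving for V: V = ΔP·D²/(32μL) = 3.585e+04·(0.07755)²/(32·0.0456·237.6) = 0.6219 m/s.
Check: Re = ρVD/μ = 878.9·0.6219·0.07755/0.0456 = 929.5 < 2300, so the laminar assumption holds.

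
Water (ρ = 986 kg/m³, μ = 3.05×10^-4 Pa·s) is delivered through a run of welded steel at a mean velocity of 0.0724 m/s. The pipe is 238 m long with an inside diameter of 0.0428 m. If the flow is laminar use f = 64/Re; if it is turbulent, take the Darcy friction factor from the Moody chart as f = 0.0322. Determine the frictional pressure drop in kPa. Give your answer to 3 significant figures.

Reynolds number Re = ρVD/μ = 986 · 0.0724 · 0.0428 / 0.000305 = 1.002e+04.
Re > 4000 → turbulent; use the Moody-chart value f = 0.0322.
Darcy-Weisbach: ΔP = f(L/D)(ρV²/2) = 0.0322·(238/0.0428)·(986·0.0724²/2) = 0.0322·5561·2.584 = 462.7 Pa.
ΔP = 462.7 Pa = 0.463 kPa.

ΔP ≈ 0.463 kPa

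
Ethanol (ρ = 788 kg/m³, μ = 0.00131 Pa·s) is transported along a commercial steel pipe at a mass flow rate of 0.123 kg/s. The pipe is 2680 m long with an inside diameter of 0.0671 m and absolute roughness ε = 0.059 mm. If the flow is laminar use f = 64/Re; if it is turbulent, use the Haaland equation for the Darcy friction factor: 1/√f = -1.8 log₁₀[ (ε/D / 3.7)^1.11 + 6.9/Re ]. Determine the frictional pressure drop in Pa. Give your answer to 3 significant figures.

ΔP ≈ 1100 Pa

A = πD²/4 = π(0.0671)²/4 = 0.003536 m²; mean velocity V = ṁ/(ρA) = 0.123/(788 · 0.003536) = 0.04414 m/s.
Reynolds number Re = ρVD/μ = 788 · 0.04414 · 0.0671 / 0.00131 = 1782.
Re < 2300 → laminar flow, so f = 64/Re = 64/1782 = 0.03592 (the turbulent correlation is not needed).
Darcy-Weisbach: ΔP = f(L/D)(ρV²/2) = 0.03592·(2680/0.0671)·(788·0.04414²/2) = 0.03592·3.994e+04·0.7677 = 1101 Pa.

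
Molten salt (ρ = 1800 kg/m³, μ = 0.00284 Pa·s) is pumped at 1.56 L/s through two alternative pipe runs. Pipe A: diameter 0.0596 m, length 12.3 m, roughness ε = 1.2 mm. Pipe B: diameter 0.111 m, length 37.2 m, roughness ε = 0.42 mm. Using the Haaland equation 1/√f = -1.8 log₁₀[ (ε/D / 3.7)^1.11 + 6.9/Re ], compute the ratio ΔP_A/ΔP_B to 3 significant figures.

ΔP_A/ΔP_B ≈ 10.7

Pipe A: V = Q/A = 0.00156/0.00279 = 0.5592 m/s; Re = 2.112e+04; ε/D = 0.0201; Haaland → f = 0.05062; ΔP_A = f(L/D)(ρV²/2) = 2939 Pa.
Pipe B: V = Q/A = 0.00156/0.009677 = 0.1612 m/s; Re = 1.134e+04; ε/D = 0.00378; Haaland → f = 0.03515; ΔP_B = f(L/D)(ρV²/2) = 275.5 Pa.
ΔP_A/ΔP_B = 2939/275.5 = 10.7.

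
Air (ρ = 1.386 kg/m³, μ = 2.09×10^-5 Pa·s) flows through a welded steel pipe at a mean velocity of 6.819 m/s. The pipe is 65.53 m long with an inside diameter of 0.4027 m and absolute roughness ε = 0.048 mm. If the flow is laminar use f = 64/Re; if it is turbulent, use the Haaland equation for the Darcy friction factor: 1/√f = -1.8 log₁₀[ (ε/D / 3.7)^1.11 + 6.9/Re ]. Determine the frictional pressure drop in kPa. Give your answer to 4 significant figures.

Reynolds number Re = ρVD/μ = 1.386 · 6.819 · 0.4027 / 2.09e-05 = 1.821e+05.
Re > 4000 → turbulent. Relative roughness ε/D = 4.8e-05/0.4027 = 0.000119. Haaland: 1/√f = -1.8 log₁₀[(0.000119/3.7)^1.11 + 6.9/1.821e+05] = -1.8 log₁₀[1.03e-05 + 3.79e-05] = 7.77, so f = 0.01656.
Darcy-Weisbach: ΔP = f(L/D)(ρV²/2) = 0.01656·(65.53/0.4027)·(1.386·6.819²/2) = 0.01656·162.7·32.22 = 86.85 Pa.
ΔP = 86.85 Pa = 0.08685 kPa.

ΔP ≈ 0.08685 kPa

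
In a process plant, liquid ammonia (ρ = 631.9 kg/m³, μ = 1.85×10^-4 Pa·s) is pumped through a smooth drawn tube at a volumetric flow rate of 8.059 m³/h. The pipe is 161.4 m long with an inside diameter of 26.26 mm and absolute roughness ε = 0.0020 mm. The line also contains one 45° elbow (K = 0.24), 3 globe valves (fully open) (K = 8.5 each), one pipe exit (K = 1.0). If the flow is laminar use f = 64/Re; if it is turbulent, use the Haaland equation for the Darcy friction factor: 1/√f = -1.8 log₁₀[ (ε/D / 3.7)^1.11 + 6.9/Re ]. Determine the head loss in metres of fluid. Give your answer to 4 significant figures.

Q = 8.059 m³/h = 8.059/3600 = 0.002239 m³/s.
Cross-sectional area A = πD²/4 = π(0.02626)²/4 = 0.0005416 m²; mean velocity V = Q/A = 0.002239/0.0005416 = 4.133 m/s.
Reynolds number Re = ρVD/μ = 631.9 · 4.133 · 0.02626 / 0.000185 = 3.707e+05.
Re > 4000 → turbulent. Relative roughness ε/D = 2e-06/0.02626 = 7.62e-05. Haaland: 1/√f = -1.8 log₁₀[(7.62e-05/3.7)^1.11 + 6.9/3.707e+05] = -1.8 log₁₀[6.28e-06 + 1.86e-05] = 8.287, so f = 0.01456.
Total minor-loss coefficient ΣK = 1·0.24 + 3·8.5 + 1·1 = 26.7.
ΔP = [f·L/D + ΣK]·(ρV²/2) = [0.01456·161.4/0.02626 + 26.7]·(631.9·4.133²/2) = [89.5 + 26.7]·5398 = 6.274e+05 Pa.
Head loss h_f = ΔP/(ρg) = 6.274e+05/(631.9·9.81) = 101.2 m.

h_f ≈ 101.2 m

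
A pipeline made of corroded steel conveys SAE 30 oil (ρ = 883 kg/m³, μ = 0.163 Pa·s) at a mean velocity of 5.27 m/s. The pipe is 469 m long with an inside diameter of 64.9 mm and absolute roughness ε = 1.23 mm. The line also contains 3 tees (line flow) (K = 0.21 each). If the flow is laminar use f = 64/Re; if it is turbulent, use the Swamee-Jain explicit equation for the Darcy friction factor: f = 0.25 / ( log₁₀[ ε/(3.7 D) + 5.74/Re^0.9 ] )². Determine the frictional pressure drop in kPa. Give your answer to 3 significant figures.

ΔP ≈ 3070 kPa

Reynolds number Re = ρVD/μ = 883 · 5.27 · 0.0649 / 0.163 = 1853.
Re < 2300 → laminar flow, so f = 64/Re = 64/1853 = 0.03454 (the turbulent correlation is not needed).
Total minor-loss coefficient ΣK = 3·0.21 = 0.63.
ΔP = [f·L/D + ΣK]·(ρV²/2) = [0.03454·469/0.0649 + 0.63]·(883·5.27²/2) = [249.6 + 0.63]·1.226e+04 = 3.069e+06 Pa.
ΔP = 3.069e+06 Pa = 3070 kPa.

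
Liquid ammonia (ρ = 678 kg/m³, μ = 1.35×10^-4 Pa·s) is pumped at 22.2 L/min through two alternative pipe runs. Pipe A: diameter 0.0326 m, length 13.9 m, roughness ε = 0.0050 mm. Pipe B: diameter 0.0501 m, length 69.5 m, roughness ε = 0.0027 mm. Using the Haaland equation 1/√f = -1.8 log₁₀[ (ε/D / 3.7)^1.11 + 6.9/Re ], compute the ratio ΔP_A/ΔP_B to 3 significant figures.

Pipe A: V = Q/A = 0.00037/0.0008347 = 0.4433 m/s; Re = 7.258e+04; ε/D = 0.000153; Haaland → f = 0.01965; ΔP_A = f(L/D)(ρV²/2) = 558 Pa.
Pipe B: V = Q/A = 0.00037/0.001971 = 0.1877 m/s; Re = 4.722e+04; ε/D = 5.39e-05; Haaland → f = 0.02112; ΔP_B = f(L/D)(ρV²/2) = 349.9 Pa.
ΔP_A/ΔP_B = 558/349.9 = 1.59.

ΔP_A/ΔP_B ≈ 1.59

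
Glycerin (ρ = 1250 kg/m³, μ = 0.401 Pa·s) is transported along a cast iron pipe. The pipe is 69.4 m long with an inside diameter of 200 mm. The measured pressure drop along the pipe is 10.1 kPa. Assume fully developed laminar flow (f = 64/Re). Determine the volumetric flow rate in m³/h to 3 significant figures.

Q ≈ 51.3 m³/h

For laminar flow, f = 64/Re with Re = ρVD/μ, so Darcy-Weisbach reduces to ΔP = 32μLV/D². Solving for V: V = ΔP·D²/(32μL) = 1.01e+04·(0.2)²/(32·0.401·69.4) = 0.4537 m/s.
Check: Re = ρVD/μ = 1250·0.4537·0.2/0.401 = 282.8 < 2300, so the laminar assumption holds.
Q = V·A = 0.4537·(π/4·0.2²) = 0.01425 m³/s = 51.3 m³/h.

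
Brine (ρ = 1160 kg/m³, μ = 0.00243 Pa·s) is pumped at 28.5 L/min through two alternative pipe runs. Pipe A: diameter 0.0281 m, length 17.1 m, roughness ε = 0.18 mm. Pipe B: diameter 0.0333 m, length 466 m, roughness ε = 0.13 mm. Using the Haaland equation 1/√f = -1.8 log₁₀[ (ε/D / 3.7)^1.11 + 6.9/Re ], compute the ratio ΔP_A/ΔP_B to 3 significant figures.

ΔP_A/ΔP_B ≈ 0.0903

Pipe A: V = Q/A = 0.000475/0.0006202 = 0.7659 m/s; Re = 1.027e+04; ε/D = 0.00641; Haaland → f = 0.03895; ΔP_A = f(L/D)(ρV²/2) = 8066 Pa.
Pipe B: V = Q/A = 0.000475/0.0008709 = 0.5454 m/s; Re = 8670; ε/D = 0.0039; Haaland → f = 0.03699; ΔP_B = f(L/D)(ρV²/2) = 8.93e+04 Pa.
ΔP_A/ΔP_B = 8066/8.93e+04 = 0.0903.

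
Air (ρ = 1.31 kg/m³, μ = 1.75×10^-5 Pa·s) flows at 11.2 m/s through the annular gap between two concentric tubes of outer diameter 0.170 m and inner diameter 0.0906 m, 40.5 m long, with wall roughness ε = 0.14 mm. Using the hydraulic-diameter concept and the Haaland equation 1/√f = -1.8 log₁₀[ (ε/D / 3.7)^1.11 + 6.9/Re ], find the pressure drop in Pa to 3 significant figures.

Hydraulic diameter D_h = 4A/P = D_o - D_i = 0.17 - 0.0906 = 0.0794 m.
Re = ρVD_h/μ = 1.31·11.2·0.0794/1.75e-05 = 6.657e+04.
ε/D_h = 0.00014/0.0794 = 0.00176; Haaland gives 1/√f = -1.8 log₁₀[0.000205+0.000104] = 6.318, so f = 0.02505.
ΔP = f(L/D_h)(ρV²/2) = 0.02505·40.5/0.0794·82.16 = 1050 Pa.

ΔP ≈ 1050 Pa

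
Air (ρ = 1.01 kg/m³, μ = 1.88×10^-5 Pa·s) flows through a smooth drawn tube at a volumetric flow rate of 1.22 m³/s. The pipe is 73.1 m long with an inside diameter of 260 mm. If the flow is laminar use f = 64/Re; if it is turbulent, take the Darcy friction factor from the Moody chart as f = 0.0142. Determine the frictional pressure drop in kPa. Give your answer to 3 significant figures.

Cross-sectional area A = πD²/4 = π(0.26)²/4 = 0.05309 m²; mean velocity V = Q/A = 1.22/0.05309 = 22.98 m/s.
Reynolds number Re = ρVD/μ = 1.01 · 22.98 · 0.26 / 1.88e-05 = 3.21e+05.
Re > 4000 → turbulent; use the Moody-chart value f = 0.0142.
Darcy-Weisbach: ΔP = f(L/D)(ρV²/2) = 0.0142·(73.1/0.26)·(1.01·22.98²/2) = 0.0142·281.2·266.6 = 1065 Pa.
ΔP = 1065 Pa = 1.06 kPa.

ΔP ≈ 1.06 kPa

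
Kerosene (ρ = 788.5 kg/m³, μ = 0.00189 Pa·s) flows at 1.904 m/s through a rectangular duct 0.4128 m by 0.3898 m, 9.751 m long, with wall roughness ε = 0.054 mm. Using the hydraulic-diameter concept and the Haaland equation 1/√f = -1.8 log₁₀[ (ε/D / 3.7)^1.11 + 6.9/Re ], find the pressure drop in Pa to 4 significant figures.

Hydraulic diameter D_h = 4A/P = 4·(0.4128·0.3898)/(2·(0.4128+0.3898)) = 0.6436/1.605 = 0.401 m.
Re = ρVD_h/μ = 788.5·1.904·0.401/0.00189 = 3.185e+05.
ε/D_h = 5.4e-05/0.401 = 0.000135; Haaland gives 1/√f = -1.8 log₁₀[1.18e-05+2.17e-05] = 8.055, so f = 0.01541.
ΔP = f(L/D_h)(ρV²/2) = 0.01541·9.751/0.401·1429 = 535.7 Pa.

ΔP ≈ 535.7 Pa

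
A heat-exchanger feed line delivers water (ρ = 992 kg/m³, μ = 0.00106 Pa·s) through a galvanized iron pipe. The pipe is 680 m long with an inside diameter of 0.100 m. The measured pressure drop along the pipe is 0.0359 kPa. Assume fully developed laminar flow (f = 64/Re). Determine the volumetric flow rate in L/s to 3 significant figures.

Q ≈ 0.122 L/s

For laminar flow, f = 64/Re with Re = ρVD/μ, so Darcy-Weisbach reduces to ΔP = 32μLV/D². Solving for V: V = ΔP·D²/(32μL) = 35.9·(0.1)²/(32·0.00106·680) = 0.01556 m/s.
Check: Re = ρVD/μ = 992·0.01556·0.1/0.00106 = 1457 < 2300, so the laminar assumption holds.
Q = V·A = 0.01556·(π/4·0.1²) = 0.0001222 m³/s = 0.122 L/s.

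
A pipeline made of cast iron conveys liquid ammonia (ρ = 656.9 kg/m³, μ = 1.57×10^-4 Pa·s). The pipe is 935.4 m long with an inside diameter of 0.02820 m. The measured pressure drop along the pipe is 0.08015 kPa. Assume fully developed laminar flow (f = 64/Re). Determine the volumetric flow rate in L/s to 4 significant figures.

Q ≈ 0.008471 L/s

For laminar flow, f = 64/Re with Re = ρVD/μ, so Darcy-Weisbach reduces to ΔP = 32μLV/D². Solving for V: V = ΔP·D²/(32μL) = 80.15·(0.0282)²/(32·0.000157·935.4) = 0.01356 m/s.
Check: Re = ρVD/μ = 656.9·0.01356·0.0282/0.000157 = 1600 < 2300, so the laminar assumption holds.
Q = V·A = 0.01356·(π/4·0.0282²) = 8.471e-06 m³/s = 0.008471 L/s.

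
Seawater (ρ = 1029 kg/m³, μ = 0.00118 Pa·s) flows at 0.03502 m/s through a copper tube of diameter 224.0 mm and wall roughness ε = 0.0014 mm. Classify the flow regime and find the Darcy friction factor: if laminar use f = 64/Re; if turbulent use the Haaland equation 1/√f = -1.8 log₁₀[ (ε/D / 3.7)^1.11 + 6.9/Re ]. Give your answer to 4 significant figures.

Re = ρVD/μ = 1029·0.03502·0.224/0.00118 = 6841.
Re > 4000 → turbulent. ε/D = 1.4e-06/0.224 = 6.25e-06; Haaland: 1/√f = -1.8 log₁₀[3.91e-07 + 0.00101] = 5.393, so f = 0.03438.

f ≈ 0.03438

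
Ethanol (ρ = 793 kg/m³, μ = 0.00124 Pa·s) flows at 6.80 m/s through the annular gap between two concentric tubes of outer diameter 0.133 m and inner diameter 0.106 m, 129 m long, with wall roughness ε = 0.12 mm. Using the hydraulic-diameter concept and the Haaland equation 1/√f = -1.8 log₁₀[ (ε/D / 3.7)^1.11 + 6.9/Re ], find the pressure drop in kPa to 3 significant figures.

ΔP ≈ 2640 kPa

Hydraulic diameter D_h = 4A/P = D_o - D_i = 0.133 - 0.106 = 0.027 m.
Re = ρVD_h/μ = 793·6.8·0.027/0.00124 = 1.174e+05.
ε/D_h = 0.00012/0.027 = 0.00444; Haaland gives 1/√f = -1.8 log₁₀[0.000573+5.88e-05] = 5.759, so f = 0.03016.
ΔP = f(L/D_h)(ρV²/2) = 0.03016·129/0.027·1.833e+04 = 2.641e+06 Pa.
ΔP = 2640 kPa.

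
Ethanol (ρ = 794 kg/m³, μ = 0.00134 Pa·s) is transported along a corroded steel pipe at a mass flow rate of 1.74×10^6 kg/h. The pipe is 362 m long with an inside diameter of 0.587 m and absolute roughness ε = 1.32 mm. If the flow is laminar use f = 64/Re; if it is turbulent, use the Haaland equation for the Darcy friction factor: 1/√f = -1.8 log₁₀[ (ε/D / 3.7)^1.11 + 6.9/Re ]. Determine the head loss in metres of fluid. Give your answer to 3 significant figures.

h_f ≈ 3.88 m

ṁ = 1.74×10^6 kg/h = 1.74×10^6/3600 = 483.3 kg/s.
A = πD²/4 = π(0.587)²/4 = 0.2706 m²; mean velocity V = ṁ/(ρA) = 483.3/(794 · 0.2706) = 2.249 m/s.
Reynolds number Re = ρVD/μ = 794 · 2.249 · 0.587 / 0.00134 = 7.824e+05.
Re > 4000 → turbulent. Relative roughness ε/D = 0.00132/0.587 = 0.00225. Haaland: 1/√f = -1.8 log₁₀[(0.00225/3.7)^1.11 + 6.9/7.824e+05] = -1.8 log₁₀[0.000269 + 8.82e-06] = 6.401, so f = 0.02441.
Darcy-Weisbach: ΔP = f(L/D)(ρV²/2) = 0.02441·(362/0.587)·(794·2.249²/2) = 0.02441·616.7·2009 = 3.023e+04 Pa.
Head loss h_f = ΔP/(ρg) = 3.023e+04/(794·9.81) = 3.88 m.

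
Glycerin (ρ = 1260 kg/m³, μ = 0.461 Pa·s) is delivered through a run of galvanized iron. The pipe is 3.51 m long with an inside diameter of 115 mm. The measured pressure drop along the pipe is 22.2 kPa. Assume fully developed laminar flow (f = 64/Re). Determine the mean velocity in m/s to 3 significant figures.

For laminar flow, f = 64/Re with Re = ρVD/μ, so Darcy-Weisbach reduces to ΔP = 32μLV/D². Solving for V: V = ΔP·D²/(32μL) = 2.22e+04·(0.115)²/(32·0.461·3.51) = 5.67 m/s.
Check: Re = ρVD/μ = 1260·5.67·0.115/0.461 = 1782 < 2300, so the laminar assumption holds.

V ≈ 5.67 m/s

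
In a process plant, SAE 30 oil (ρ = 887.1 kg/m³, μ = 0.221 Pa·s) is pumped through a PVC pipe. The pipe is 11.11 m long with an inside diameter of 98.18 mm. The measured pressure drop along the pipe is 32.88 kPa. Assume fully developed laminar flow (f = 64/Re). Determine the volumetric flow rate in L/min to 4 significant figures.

For laminar flow, f = 64/Re with Re = ρVD/μ, so Darcy-Weisbach reduces to ΔP = 32μLV/D². Solving for V: V = ΔP·D²/(32μL) = 3.288e+04·(0.09818)²/(32·0.221·11.11) = 4.034 m/s.
Check: Re = ρVD/μ = 887.1·4.034·0.09818/0.221 = 1590 < 2300, so the laminar assumption holds.
Q = V·A = 4.034·(π/4·0.09818²) = 0.03054 m³/s = 1832 L/min.

Q ≈ 1832 L/min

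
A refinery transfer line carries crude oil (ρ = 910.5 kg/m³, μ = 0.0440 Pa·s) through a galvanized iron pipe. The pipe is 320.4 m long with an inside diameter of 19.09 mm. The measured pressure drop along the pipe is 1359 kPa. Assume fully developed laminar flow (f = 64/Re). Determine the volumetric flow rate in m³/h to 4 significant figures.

Q ≈ 1.131 m³/h

For laminar flow, f = 64/Re with Re = ρVD/μ, so Darcy-Weisbach reduces to ΔP = 32μLV/D². Solving for V: V = ΔP·D²/(32μL) = 1.359e+06·(0.01909)²/(32·0.044·320.4) = 1.098 m/s.
Check: Re = ρVD/μ = 910.5·1.098·0.01909/0.044 = 433.7 < 2300, so the laminar assumption holds.
Q = V·A = 1.098·(π/4·0.01909²) = 0.0003142 m³/s = 1.131 m³/h.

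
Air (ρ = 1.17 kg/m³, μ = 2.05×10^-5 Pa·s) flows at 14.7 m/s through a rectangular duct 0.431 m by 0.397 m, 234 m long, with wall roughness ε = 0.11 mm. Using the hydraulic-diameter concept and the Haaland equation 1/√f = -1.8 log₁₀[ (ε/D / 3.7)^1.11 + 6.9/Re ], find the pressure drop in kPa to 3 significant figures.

Hydraulic diameter D_h = 4A/P = 4·(0.431·0.397)/(2·(0.431+0.397)) = 0.6844/1.656 = 0.4133 m.
Re = ρVD_h/μ = 1.17·14.7·0.4133/2.05e-05 = 3.468e+05.
ε/D_h = 0.00011/0.4133 = 0.000266; Haaland gives 1/√f = -1.8 log₁₀[2.52e-05+1.99e-05] = 7.823, so f = 0.01634.
ΔP = f(L/D_h)(ρV²/2) = 0.01634·234/0.4133·126.4 = 1170 Pa.
ΔP = 1.17 kPa.

ΔP ≈ 1.17 kPa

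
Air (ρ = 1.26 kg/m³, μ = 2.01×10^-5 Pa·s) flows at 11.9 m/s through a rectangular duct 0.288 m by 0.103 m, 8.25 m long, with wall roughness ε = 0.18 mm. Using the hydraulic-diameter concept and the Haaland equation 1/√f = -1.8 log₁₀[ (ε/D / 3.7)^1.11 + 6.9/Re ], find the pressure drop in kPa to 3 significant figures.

ΔP ≈ 0.109 kPa

Hydraulic diameter D_h = 4A/P = 4·(0.288·0.103)/(2·(0.288+0.103)) = 0.1187/0.782 = 0.1517 m.
Re = ρVD_h/μ = 1.26·11.9·0.1517/2.01e-05 = 1.132e+05.
ε/D_h = 0.00018/0.1517 = 0.00119; Haaland gives 1/√f = -1.8 log₁₀[0.000132+6.1e-05] = 6.685, so f = 0.02238.
ΔP = f(L/D_h)(ρV²/2) = 0.02238·8.25/0.1517·89.21 = 108.5 Pa.
ΔP = 0.109 kPa.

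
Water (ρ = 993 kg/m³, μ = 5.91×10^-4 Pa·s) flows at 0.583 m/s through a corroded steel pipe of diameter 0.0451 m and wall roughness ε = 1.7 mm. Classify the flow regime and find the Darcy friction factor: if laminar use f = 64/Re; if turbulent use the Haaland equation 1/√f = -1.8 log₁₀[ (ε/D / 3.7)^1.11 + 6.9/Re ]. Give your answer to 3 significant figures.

f ≈ 0.0638

Re = ρVD/μ = 993·0.583·0.0451/0.000591 = 4.418e+04.
Re > 4000 → turbulent. ε/D = 0.0017/0.0451 = 0.0377; Haaland: 1/√f = -1.8 log₁₀[0.00615 + 0.000156] = 3.96, so f = 0.06376.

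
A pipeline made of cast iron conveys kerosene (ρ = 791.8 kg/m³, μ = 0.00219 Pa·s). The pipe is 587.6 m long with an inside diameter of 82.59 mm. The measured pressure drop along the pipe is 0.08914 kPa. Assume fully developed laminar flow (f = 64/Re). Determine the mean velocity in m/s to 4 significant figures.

V ≈ 0.01477 m/s

For laminar flow, f = 64/Re with Re = ρVD/μ, so Darcy-Weisbach reduces to ΔP = 32μLV/D². Solving for V: V = ΔP·D²/(32μL) = 89.14·(0.08259)²/(32·0.00219·587.6) = 0.01477 m/s.
Check: Re = ρVD/μ = 791.8·0.01477·0.08259/0.00219 = 440.9 < 2300, so the laminar assumption holds.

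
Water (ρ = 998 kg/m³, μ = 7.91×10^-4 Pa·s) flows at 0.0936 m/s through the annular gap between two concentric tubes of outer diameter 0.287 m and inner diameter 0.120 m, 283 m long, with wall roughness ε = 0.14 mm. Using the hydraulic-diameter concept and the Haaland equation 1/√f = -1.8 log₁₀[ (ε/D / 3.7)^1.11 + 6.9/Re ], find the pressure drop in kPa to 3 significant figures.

ΔP ≈ 0.203 kPa

Hydraulic diameter D_h = 4A/P = D_o - D_i = 0.287 - 0.12 = 0.167 m.
Re = ρVD_h/μ = 998·0.0936·0.167/0.000791 = 1.972e+04.
ε/D_h = 0.00014/0.167 = 0.000838; Haaland gives 1/√f = -1.8 log₁₀[9e-05+0.00035] = 6.042, so f = 0.02739.
ΔP = f(L/D_h)(ρV²/2) = 0.02739·283/0.167·4.372 = 202.9 Pa.
ΔP = 0.203 kPa.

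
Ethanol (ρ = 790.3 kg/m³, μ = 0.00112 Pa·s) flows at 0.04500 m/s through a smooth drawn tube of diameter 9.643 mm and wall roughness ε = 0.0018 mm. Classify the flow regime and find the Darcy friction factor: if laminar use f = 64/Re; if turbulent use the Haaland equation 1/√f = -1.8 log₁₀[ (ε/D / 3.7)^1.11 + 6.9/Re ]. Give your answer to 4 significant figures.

Re = ρVD/μ = 790.3·0.045·0.009643/0.00112 = 306.2.
Re < 2300 → laminar, so f = 64/Re = 0.209 (roughness is irrelevant in laminar flow).

f ≈ 0.2090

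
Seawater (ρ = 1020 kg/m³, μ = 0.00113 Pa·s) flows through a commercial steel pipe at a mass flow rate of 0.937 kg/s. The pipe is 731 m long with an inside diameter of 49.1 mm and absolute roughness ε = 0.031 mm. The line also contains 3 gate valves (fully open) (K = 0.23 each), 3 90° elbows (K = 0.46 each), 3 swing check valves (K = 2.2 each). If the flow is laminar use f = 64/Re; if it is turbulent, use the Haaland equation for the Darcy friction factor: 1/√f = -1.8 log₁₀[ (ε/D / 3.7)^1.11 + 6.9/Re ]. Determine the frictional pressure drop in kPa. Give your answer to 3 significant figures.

ΔP ≈ 48.4 kPa

A = πD²/4 = π(0.0491)²/4 = 0.001893 m²; mean velocity V = ṁ/(ρA) = 0.937/(1020 · 0.001893) = 0.4852 m/s.
Reynolds number Re = ρVD/μ = 1020 · 0.4852 · 0.0491 / 0.00113 = 2.15e+04.
Re > 4000 → turbulent. Relative roughness ε/D = 3.1e-05/0.0491 = 0.000631. Haaland: 1/√f = -1.8 log₁₀[(0.000631/3.7)^1.11 + 6.9/2.15e+04] = -1.8 log₁₀[6.57e-05 + 0.000321] = 6.143, so f = 0.0265.
Total minor-loss coefficient ΣK = 3·0.23 + 3·0.46 + 3·2.2 = 8.67.
ΔP = [f·L/D + ΣK]·(ρV²/2) = [0.0265·731/0.0491 + 8.67]·(1020·0.4852²/2) = [394.5 + 8.67]·120 = 4.84e+04 Pa.
ΔP = 4.84e+04 Pa = 48.4 kPa.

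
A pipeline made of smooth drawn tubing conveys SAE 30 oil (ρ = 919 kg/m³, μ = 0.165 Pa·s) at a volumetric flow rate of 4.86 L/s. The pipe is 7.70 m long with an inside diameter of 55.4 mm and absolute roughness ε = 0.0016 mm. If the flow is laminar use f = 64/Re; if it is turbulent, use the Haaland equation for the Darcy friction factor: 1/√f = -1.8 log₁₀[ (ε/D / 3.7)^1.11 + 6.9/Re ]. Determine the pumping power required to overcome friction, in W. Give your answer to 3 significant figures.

P ≈ 130 W

Q = 4.86 L/s = 4.86/1000 = 0.00486 m³/s.
Cross-sectional area A = πD²/4 = π(0.0554)²/4 = 0.002411 m²; mean velocity V = Q/A = 0.00486/0.002411 = 2.016 m/s.
Reynolds number Re = ρVD/μ = 919 · 2.016 · 0.0554 / 0.165 = 622.1.
Re < 2300 → laminar flow, so f = 64/Re = 64/622.1 = 0.1029 (the turbulent correlation is not needed).
Darcy-Weisbach: ΔP = f(L/D)(ρV²/2) = 0.1029·(7.7/0.0554)·(919·2.016²/2) = 0.1029·139·1868 = 2.671e+04 Pa.
Pumping power P = QΔP = 0.00486·2.671e+04 = 129.8 W = 130 W.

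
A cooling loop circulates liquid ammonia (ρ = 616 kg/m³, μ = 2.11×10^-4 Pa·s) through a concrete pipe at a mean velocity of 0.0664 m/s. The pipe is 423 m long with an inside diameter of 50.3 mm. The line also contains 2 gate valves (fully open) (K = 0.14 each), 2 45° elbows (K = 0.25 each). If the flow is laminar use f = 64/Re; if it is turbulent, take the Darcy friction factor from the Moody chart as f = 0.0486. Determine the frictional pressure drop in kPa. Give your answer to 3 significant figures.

ΔP ≈ 0.556 kPa

Reynolds number Re = ρVD/μ = 616 · 0.0664 · 0.0503 / 0.000211 = 9751.
Re > 4000 → turbulent; use the Moody-chart value f = 0.0486.
Total minor-loss coefficient ΣK = 2·0.14 + 2·0.25 = 0.78.
ΔP = [f·L/D + ΣK]·(ρV²/2) = [0.0486·423/0.0503 + 0.78]·(616·0.0664²/2) = [408.7 + 0.78]·1.358 = 556.1 Pa.
ΔP = 556.1 Pa = 0.556 kPa.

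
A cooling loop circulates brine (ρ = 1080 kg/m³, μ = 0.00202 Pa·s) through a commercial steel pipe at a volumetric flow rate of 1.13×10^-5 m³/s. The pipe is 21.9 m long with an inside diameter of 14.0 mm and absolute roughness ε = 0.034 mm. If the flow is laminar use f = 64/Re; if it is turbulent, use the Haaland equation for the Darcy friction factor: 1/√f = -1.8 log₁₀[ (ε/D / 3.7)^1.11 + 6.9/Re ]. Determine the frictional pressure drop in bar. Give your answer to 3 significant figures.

ΔP ≈ 0.00530 bar

Cross-sectional area A = πD²/4 = π(0.014)²/4 = 0.0001539 m²; mean velocity V = Q/A = 1.13e-05/0.0001539 = 0.07341 m/s.
Reynolds number Re = ρVD/μ = 1080 · 0.07341 · 0.014 / 0.00202 = 549.5.
Re < 2300 → laminar flow, so f = 64/Re = 64/549.5 = 0.1165 (the turbulent correlation is not needed).
Darcy-Weisbach: ΔP = f(L/D)(ρV²/2) = 0.1165·(21.9/0.014)·(1080·0.07341²/2) = 0.1165·1564·2.91 = 530.2 Pa.
ΔP = 530.2 Pa = 0.00530 bar.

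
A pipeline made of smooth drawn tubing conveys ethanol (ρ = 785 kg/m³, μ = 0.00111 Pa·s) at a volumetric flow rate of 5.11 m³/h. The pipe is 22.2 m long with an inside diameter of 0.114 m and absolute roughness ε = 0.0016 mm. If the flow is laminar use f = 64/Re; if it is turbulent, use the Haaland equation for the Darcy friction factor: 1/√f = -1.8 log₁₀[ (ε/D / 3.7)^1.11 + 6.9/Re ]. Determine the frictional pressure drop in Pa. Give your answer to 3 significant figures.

ΔP ≈ 44.3 Pa

Q = 5.11 m³/h = 5.11/3600 = 0.001419 m³/s.
Cross-sectional area A = πD²/4 = π(0.114)²/4 = 0.01021 m²; mean velocity V = Q/A = 0.001419/0.01021 = 0.1391 m/s.
Reynolds number Re = ρVD/μ = 785 · 0.1391 · 0.114 / 0.00111 = 1.121e+04.
Re > 4000 → turbulent. Relative roughness ε/D = 1.6e-06/0.114 = 1.4e-05. Haaland: 1/√f = -1.8 log₁₀[(1.4e-05/3.7)^1.11 + 6.9/1.121e+04] = -1.8 log₁₀[9.61e-07 + 0.000615] = 5.778, so f = 0.02995.
Darcy-Weisbach: ΔP = f(L/D)(ρV²/2) = 0.02995·(22.2/0.114)·(785·0.1391²/2) = 0.02995·194.7·7.591 = 44.27 Pa.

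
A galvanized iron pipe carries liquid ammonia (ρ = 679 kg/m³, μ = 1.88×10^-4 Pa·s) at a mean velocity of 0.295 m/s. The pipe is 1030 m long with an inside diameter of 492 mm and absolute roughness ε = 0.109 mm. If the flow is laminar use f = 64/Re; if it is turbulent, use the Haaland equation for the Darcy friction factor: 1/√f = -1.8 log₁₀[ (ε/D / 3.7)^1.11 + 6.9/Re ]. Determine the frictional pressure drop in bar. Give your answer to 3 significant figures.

Reynolds number Re = ρVD/μ = 679 · 0.295 · 0.492 / 0.000188 = 5.242e+05.
Re > 4000 → turbulent. Relative roughness ε/D = 0.000109/0.492 = 0.000222. Haaland: 1/√f = -1.8 log₁₀[(0.000222/3.7)^1.11 + 6.9/5.242e+05] = -1.8 log₁₀[2.05e-05 + 1.32e-05] = 8.05, so f = 0.01543.
Darcy-Weisbach: ΔP = f(L/D)(ρV²/2) = 0.01543·(1030/0.492)·(679·0.295²/2) = 0.01543·2093·29.54 = 954.5 Pa.
ΔP = 954.5 Pa = 0.00954 bar.

ΔP ≈ 0.00954 bar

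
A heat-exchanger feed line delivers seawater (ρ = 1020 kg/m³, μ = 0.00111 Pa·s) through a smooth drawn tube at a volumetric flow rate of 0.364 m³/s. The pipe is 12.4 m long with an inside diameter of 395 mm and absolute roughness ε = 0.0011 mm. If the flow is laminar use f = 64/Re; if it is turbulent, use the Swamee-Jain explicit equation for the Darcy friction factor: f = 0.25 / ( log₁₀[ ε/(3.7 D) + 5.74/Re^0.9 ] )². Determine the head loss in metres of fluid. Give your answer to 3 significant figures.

Cross-sectional area A = πD²/4 = π(0.395)²/4 = 0.1225 m²; mean velocity V = Q/A = 0.364/0.1225 = 2.97 m/s.
Reynolds number Re = ρVD/μ = 1020 · 2.97 · 0.395 / 0.00111 = 1.078e+06.
Re > 4000 → turbulent. Relative roughness ε/D = 1.1e-06/0.395 = 2.78e-06. Swamee-Jain: f = 0.25/(log₁₀[2.78e-06/3.7 + 5.74/1.078e+06^0.9])² = 0.25/(log₁₀[7.53e-07 + 2.14e-05])² = 0.25/(-4.655)² = 0.01153.
Darcy-Weisbach: ΔP = f(L/D)(ρV²/2) = 0.01153·(12.4/0.395)·(1020·2.97²/2) = 0.01153·31.39·4500 = 1629 Pa.
Head loss h_f = ΔP/(ρg) = 1629/(1020·9.81) = 0.163 m.

h_f ≈ 0.163 m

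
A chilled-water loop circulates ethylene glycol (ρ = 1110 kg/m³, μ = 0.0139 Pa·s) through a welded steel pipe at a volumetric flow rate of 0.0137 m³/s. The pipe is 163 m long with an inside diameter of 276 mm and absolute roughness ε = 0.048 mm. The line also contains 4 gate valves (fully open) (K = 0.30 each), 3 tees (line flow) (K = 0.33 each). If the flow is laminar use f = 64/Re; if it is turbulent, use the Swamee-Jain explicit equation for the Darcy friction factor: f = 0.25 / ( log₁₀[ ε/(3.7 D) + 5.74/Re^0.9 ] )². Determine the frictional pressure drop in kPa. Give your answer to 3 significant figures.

Cross-sectional area A = πD²/4 = π(0.276)²/4 = 0.05983 m²; mean velocity V = Q/A = 0.0137/0.05983 = 0.229 m/s.
Reynolds number Re = ρVD/μ = 1110 · 0.229 · 0.276 / 0.0139 = 5047.
Re > 4000 → turbulent. Relative roughness ε/D = 4.8e-05/0.276 = 0.000174. Swamee-Jain: f = 0.25/(log₁₀[0.000174/3.7 + 5.74/5047^0.9])² = 0.25/(log₁₀[4.7e-05 + 0.00267])² = 0.25/(-2.566)² = 0.03796.
Total minor-loss coefficient ΣK = 4·0.3 + 3·0.33 = 2.19.
ΔP = [f·L/D + ΣK]·(ρV²/2) = [0.03796·163/0.276 + 2.19]·(1110·0.229²/2) = [22.42 + 2.19]·29.1 = 716.2 Pa.
ΔP = 716.2 Pa = 0.716 kPa.

ΔP ≈ 0.716 kPa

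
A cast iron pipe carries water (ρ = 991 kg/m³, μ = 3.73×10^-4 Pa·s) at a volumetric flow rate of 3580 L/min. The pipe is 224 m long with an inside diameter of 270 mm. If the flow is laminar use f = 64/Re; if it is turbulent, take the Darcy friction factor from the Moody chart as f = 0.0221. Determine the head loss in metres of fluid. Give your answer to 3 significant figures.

Q = 3580 L/min = 3580/60000 = 0.05967 m³/s.
Cross-sectional area A = πD²/4 = π(0.27)²/4 = 0.05726 m²; mean velocity V = Q/A = 0.05967/0.05726 = 1.042 m/s.
Reynolds number Re = ρVD/μ = 991 · 1.042 · 0.27 / 0.000373 = 7.476e+05.
Re > 4000 → turbulent; use the Moody-chart value f = 0.0221.
Darcy-Weisbach: ΔP = f(L/D)(ρV²/2) = 0.0221·(224/0.27)·(991·1.042²/2) = 0.0221·829.6·538.1 = 9866 Pa.
Head loss h_f = ΔP/(ρg) = 9866/(991·9.81) = 1.01 m.

h_f ≈ 1.01 m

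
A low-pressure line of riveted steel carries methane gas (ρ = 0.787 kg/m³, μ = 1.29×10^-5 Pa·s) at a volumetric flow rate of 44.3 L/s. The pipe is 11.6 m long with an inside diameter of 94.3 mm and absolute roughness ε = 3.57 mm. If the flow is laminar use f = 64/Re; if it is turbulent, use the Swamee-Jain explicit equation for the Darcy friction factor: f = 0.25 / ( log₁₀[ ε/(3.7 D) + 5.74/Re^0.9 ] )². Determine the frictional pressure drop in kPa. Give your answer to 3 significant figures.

ΔP ≈ 0.125 kPa

Q = 44.3 L/s = 44.3/1000 = 0.0443 m³/s.
Cross-sectional area A = πD²/4 = π(0.0943)²/4 = 0.006984 m²; mean velocity V = Q/A = 0.0443/0.006984 = 6.343 m/s.
Reynolds number Re = ρVD/μ = 0.787 · 6.343 · 0.0943 / 1.29e-05 = 3.649e+04.
Re > 4000 → turbulent. Relative roughness ε/D = 0.00357/0.0943 = 0.0379. Swamee-Jain: f = 0.25/(log₁₀[0.0379/3.7 + 5.74/3.649e+04^0.9])² = 0.25/(log₁₀[0.0102 + 0.00045])² = 0.25/(-1.971)² = 0.06433.
Darcy-Weisbach: ΔP = f(L/D)(ρV²/2) = 0.06433·(11.6/0.0943)·(0.787·6.343²/2) = 0.06433·123·15.83 = 125.3 Pa.
ΔP = 125.3 Pa = 0.125 kPa.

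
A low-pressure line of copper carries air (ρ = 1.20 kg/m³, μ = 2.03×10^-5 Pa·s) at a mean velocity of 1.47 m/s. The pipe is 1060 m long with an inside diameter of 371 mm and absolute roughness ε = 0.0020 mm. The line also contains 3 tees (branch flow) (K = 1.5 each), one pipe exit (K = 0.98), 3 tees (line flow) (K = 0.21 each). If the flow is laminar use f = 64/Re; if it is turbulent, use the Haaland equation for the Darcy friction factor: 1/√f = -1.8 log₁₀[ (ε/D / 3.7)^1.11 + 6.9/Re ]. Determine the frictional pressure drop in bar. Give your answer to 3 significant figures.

ΔP ≈ 9.29×10^-4 bar

Reynolds number Re = ρVD/μ = 1.2 · 1.47 · 0.371 / 2.03e-05 = 3.224e+04.
Re > 4000 → turbulent. Relative roughness ε/D = 2e-06/0.371 = 5.39e-06. Haaland: 1/√f = -1.8 log₁₀[(5.39e-06/3.7)^1.11 + 6.9/3.224e+04] = -1.8 log₁₀[3.32e-07 + 0.000214] = 6.604, so f = 0.02293.
Total minor-loss coefficient ΣK = 3·1.5 + 1·0.98 + 3·0.21 = 6.11.
ΔP = [f·L/D + ΣK]·(ρV²/2) = [0.02293·1060/0.371 + 6.11]·(1.2·1.47²/2) = [65.51 + 6.11]·1.297 = 92.86 Pa.
ΔP = 92.86 Pa = 9.29×10^-4 bar.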